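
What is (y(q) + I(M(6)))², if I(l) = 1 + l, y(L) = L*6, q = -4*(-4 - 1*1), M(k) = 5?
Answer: 15876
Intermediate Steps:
q = 20 (q = -4*(-4 - 1) = -4*(-5) = 20)
y(L) = 6*L
(y(q) + I(M(6)))² = (6*20 + (1 + 5))² = (120 + 6)² = 126² = 15876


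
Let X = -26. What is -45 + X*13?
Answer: -383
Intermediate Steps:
-45 + X*13 = -45 - 26*13 = -45 - 338 = -383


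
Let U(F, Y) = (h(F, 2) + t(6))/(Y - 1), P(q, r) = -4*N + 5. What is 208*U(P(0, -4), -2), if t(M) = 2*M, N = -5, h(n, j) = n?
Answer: -7696/3 ≈ -2565.3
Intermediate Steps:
P(q, r) = 25 (P(q, r) = -4*(-5) + 5 = 20 + 5 = 25)
U(F, Y) = (12 + F)/(-1 + Y) (U(F, Y) = (F + 2*6)/(Y - 1) = (F + 12)/(-1 + Y) = (12 + F)/(-1 + Y))
208*U(P(0, -4), -2) = 208*((12 + 25)/(-1 - 2)) = 208*(37/(-3)) = 208*(-⅓*37) = 208*(-37/3) = -7696/3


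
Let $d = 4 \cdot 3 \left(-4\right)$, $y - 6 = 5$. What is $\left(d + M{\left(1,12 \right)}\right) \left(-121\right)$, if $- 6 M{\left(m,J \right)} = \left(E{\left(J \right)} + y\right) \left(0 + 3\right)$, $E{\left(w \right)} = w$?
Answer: $\frac{14399}{2} \approx 7199.5$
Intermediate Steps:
$y = 11$ ($y = 6 + 5 = 11$)
$d = -48$ ($d = 12 \left(-4\right) = -48$)
$M{\left(m,J \right)} = - \frac{11}{2} - \frac{J}{2}$ ($M{\left(m,J \right)} = - \frac{\left(J + 11\right) \left(0 + 3\right)}{6} = - \frac{\left(11 + J\right) 3}{6} = - \frac{33 + 3 J}{6} = - \frac{11}{2} - \frac{J}{2}$)
$\left(d + M{\left(1,12 \right)}\right) \left(-121\right) = \left(-48 - \frac{23}{2}\right) \left(-121\right) = \left(- \frac{119}{2}\right) \left(-121\right) = \frac{14399}{2}$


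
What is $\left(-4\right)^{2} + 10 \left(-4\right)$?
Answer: $-24$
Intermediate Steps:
$\left(-4\right)^{2} + 10 \left(-4\right) = 16 - 40 = -24$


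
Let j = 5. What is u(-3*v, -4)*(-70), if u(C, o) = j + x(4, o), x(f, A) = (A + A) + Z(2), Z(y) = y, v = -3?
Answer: 70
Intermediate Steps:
x(f, A) = 2 + 2*A (x(f, A) = (A + A) + 2 = 2*A + 2 = 2 + 2*A)
u(C, o) = 7 + 2*o (u(C, o) = 5 + (2 + 2*o) = 7 + 2*o)
u(-3*v, -4)*(-70) = (7 + 2*(-4))*(-70) = (7 - 8)*(-70) = -1*(-70) = 70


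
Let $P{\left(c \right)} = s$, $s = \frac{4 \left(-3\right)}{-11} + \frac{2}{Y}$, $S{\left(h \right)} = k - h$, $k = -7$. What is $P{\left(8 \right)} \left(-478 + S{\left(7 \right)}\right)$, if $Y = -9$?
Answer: $- \frac{14104}{33} \approx -427.39$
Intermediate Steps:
$S{\left(h \right)} = -7 - h$
$s = \frac{86}{99}$ ($s = \frac{4 \left(-3\right)}{-11} + \frac{2}{-9} = \left(-12\right) \left(- \frac{1}{11}\right) + 2 \left(- \frac{1}{9}\right) = \frac{12}{11} - \frac{2}{9} = \frac{86}{99} \approx 0.86869$)
$P{\left(c \right)} = \frac{86}{99}$
$P{\left(8 \right)} \left(-478 + S{\left(7 \right)}\right) = \frac{86 \left(-478 - 14\right)}{99} = \frac{86}{99} \left(-492\right) = - \frac{14104}{33}$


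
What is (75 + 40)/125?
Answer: 23/25 ≈ 0.92000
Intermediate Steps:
(75 + 40)/125 = 115*(1/125) = 23/25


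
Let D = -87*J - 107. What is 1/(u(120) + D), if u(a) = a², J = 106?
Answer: 1/5071 ≈ 0.00019720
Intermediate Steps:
D = -9329 (D = -87*106 - 107 = -9222 - 107 = -9329)
1/(u(120) + D) = 1/(120² - 9329) = 1/(14400 - 9329) = 1/5071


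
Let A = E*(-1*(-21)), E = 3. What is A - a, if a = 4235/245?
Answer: 320/7 ≈ 45.714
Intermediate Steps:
a = 121/7 (a = 4235*(1/245) = 121/7 ≈ 17.286)
A = 63 (A = 3*(-1*(-21)) = 3*21 = 63)
A - a = 63 - 1*121/7 = 63 - 121/7 = 320/7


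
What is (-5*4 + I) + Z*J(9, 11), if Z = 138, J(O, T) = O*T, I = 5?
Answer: 13647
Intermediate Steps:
(-5*4 + I) + Z*J(9, 11) = (-5*4 + 5) + 138*(9*11) = (-20 + 5) + 138*99 = -15 + 13662 = 13647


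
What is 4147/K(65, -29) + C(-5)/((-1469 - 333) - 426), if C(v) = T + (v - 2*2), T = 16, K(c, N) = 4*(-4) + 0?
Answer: -2309907/8912 ≈ -259.19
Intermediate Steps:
K(c, N) = -16 (K(c, N) = -16 + 0 = -16)
C(v) = 12 + v (C(v) = 16 + (v - 2*2) = 16 + (v - 4) = 16 + (-4 + v) = 12 + v)
4147/K(65, -29) + C(-5)/((-1469 - 333) - 426) = 4147/(-16) + (12 - 5)/((-1469 - 333) - 426) = 4147*(-1/16) + 7/(-1802 - 426) = -4147/16 + 7/(-2228) = -4147/16 + 7*(-1/2228) = -4147/16 - 7/2228 = -2309907/8912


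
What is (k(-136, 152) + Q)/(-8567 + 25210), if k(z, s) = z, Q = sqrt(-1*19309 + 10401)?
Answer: -8/979 + 2*I*sqrt(2227)/16643 ≈ -0.0081716 + 0.005671*I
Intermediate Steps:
Q = 2*I*sqrt(2227) (Q = sqrt(-19309 + 10401) = sqrt(-8908) = 2*I*sqrt(2227) ≈ 94.382*I)
(k(-136, 152) + Q)/(-8567 + 25210) = (-136 + 2*I*sqrt(2227))/(-8567 + 25210) = (-136 + 2*I*sqrt(2227))/16643 = (-136 + 2*I*sqrt(2227))*(1/16643) = -8/979 + 2*I*sqrt(2227)/16643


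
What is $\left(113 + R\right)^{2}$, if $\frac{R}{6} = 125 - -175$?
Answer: $3659569$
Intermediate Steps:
$R = 1800$ ($R = 6 \left(125 - -175\right) = 6 \left(125 + 175\right) = 6 \cdot 300 = 1800$)
$\left(113 + R\right)^{2} = \left(113 + 1800\right)^{2} = 1913^{2} = 3659569$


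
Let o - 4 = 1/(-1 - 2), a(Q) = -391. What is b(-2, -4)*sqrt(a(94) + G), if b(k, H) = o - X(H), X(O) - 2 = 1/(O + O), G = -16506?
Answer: 43*I*sqrt(16897)/24 ≈ 232.9*I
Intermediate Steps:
o = 11/3 (o = 4 + 1/(-1 - 2) = 4 + 1/(-3) = 4 - 1/3 = 11/3 ≈ 3.6667)
X(O) = 2 + 1/(2*O) (X(O) = 2 + 1/(O + O) = 2 + 1/(2*O))
b(k, H) = 5/3 - 1/(2*H) (b(k, H) = 11/3 - (2 + 1/(2*H)) = 11/3 + (-2 - 1/(2*H)) = 5/3 - 1/(2*H))
b(-2, -4)*sqrt(a(94) + G) = ((1/6)*(-3 + 10*(-4))/(-4))*sqrt(-391 - 16506) = ((1/6)*(-1/4)*(-3 - 40))*sqrt(-16897) = ((1/6)*(-1/4)*(-43))*(I*sqrt(16897)) = 43*(I*sqrt(16897))/24 = 43*I*sqrt(16897)/24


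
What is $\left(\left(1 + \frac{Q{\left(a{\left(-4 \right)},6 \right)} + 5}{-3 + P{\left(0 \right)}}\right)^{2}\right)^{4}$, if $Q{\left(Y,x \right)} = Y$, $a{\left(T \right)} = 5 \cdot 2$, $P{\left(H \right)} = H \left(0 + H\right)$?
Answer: $65536$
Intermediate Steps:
$P{\left(H \right)} = H^{2}$ ($P{\left(H \right)} = H H = H^{2}$)
$a{\left(T \right)} = 10$
$\left(\left(1 + \frac{Q{\left(a{\left(-4 \right)},6 \right)} + 5}{-3 + P{\left(0 \right)}}\right)^{2}\right)^{4} = \left(\left(1 + \frac{10 + 5}{-3 + 0^{2}}\right)^{2}\right)^{4} = \left(\left(1 + \frac{15}{-3 + 0}\right)^{2}\right)^{4} = \left(\left(1 + \frac{15}{-3}\right)^{2}\right)^{4} = \left(\left(1 + 15 \left(- \frac{1}{3}\right)\right)^{2}\right)^{4} = \left(\left(1 - 5\right)^{2}\right)^{4} = \left(\left(-4\right)^{2}\right)^{4} = 16^{4} = 65536$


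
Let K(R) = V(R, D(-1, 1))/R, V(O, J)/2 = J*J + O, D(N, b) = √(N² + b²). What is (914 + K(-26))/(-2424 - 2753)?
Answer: -11906/67301 ≈ -0.17691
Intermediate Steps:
V(O, J) = 2*O + 2*J² (V(O, J) = 2*(J*J + O) = 2*(J² + O) = 2*(O + J²) = 2*O + 2*J²)
K(R) = (4 + 2*R)/R (K(R) = (2*R + 2*(√((-1)² + 1²))²)/R = (2*R + 2*(√(1 + 1))²)/R = (2*R + 2*(√2)²)/R = (2*R + 2*2)/R = (2*R + 4)/R = (4 + 2*R)/R)
(914 + K(-26))/(-2424 - 2753) = (914 + (2 + 4/(-26)))/(-2424 - 2753) = (914 + (2 + 4*(-1/26)))/(-5177) = (914 + (2 - 2/13))*(-1/5177) = (914 + 24/13)*(-1/5177) = (11906/13)*(-1/5177) = -11906/67301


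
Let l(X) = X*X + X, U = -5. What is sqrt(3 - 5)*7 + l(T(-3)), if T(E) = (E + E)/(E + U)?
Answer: 21/16 + 7*I*sqrt(2) ≈ 1.3125 + 9.8995*I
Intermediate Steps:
T(E) = 2*E/(-5 + E) (T(E) = (E + E)/(E - 5) = (2*E)/(-5 + E) = 2*E/(-5 + E))
l(X) = X + X**2 (l(X) = X**2 + X = X + X**2)
sqrt(3 - 5)*7 + l(T(-3)) = sqrt(3 - 5)*7 + (2*(-3)/(-5 - 3))*(1 + 2*(-3)/(-5 - 3)) = sqrt(-2)*7 + (2*(-3)/(-8))*(1 + 2*(-3)/(-8)) = (I*sqrt(2))*7 + (2*(-3)*(-1/8))*(1 + 2*(-3)*(-1/8)) = 7*I*sqrt(2) + 3*(1 + 3/4)/4 = 7*I*sqrt(2) + (3/4)*(7/4) = 7*I*sqrt(2) + 21/16 = 21/16 + 7*I*sqrt(2)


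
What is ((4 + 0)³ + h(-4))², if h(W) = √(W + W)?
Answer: 4088 + 256*I*√2 ≈ 4088.0 + 362.04*I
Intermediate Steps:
h(W) = √2*√W (h(W) = √(2*W) = √2*√W)
((4 + 0)³ + h(-4))² = ((4 + 0)³ + √2*√(-4))² = (4³ + √2*(2*I))² = (64 + 2*I*√2)²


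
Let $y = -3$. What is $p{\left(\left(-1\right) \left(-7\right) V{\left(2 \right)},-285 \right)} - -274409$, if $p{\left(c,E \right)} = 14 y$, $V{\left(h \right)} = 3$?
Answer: $274367$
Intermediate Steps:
$p{\left(c,E \right)} = -42$ ($p{\left(c,E \right)} = 14 \left(-3\right) = -42$)
$p{\left(\left(-1\right) \left(-7\right) V{\left(2 \right)},-285 \right)} - -274409 = -42 - -274409 = -42 + 274409 = 274367$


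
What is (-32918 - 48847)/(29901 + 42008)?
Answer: -81765/71909 ≈ -1.1371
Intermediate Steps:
(-32918 - 48847)/(29901 + 42008) = -81765/71909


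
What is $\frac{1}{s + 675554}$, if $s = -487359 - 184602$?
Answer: $\frac{1}{3593} \approx 0.00027832$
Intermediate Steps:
$s = -671961$
$\frac{1}{s + 675554} = \frac{1}{-671961 + 675554} = \frac{1}{3593}$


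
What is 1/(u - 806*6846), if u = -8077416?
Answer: -1/13595292 ≈ -7.3555e-8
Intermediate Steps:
1/(u - 806*6846) = 1/(-8077416 - 806*6846) = 1/(-8077416 - 5517876) = 1/(-13595292) = -1/13595292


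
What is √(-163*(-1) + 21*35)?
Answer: √898 ≈ 29.967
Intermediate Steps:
√(-163*(-1) + 21*35) = √(163 + 735) = √898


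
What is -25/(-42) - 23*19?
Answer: -18329/42 ≈ -436.40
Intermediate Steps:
-25/(-42) - 23*19 = -25*(-1/42) - 437 = 25/42 - 437 = -18329/42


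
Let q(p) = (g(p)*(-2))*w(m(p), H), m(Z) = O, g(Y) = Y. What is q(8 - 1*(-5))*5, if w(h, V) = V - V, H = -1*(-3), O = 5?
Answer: 0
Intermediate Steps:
m(Z) = 5
H = 3
w(h, V) = 0
q(p) = 0 (q(p) = (p*(-2))*0 = -2*p*0 = 0)
q(8 - 1*(-5))*5 = 0*5 = 0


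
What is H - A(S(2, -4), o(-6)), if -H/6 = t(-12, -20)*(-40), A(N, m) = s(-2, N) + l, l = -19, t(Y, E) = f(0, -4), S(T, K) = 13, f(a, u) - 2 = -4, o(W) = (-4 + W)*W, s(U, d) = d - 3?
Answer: -471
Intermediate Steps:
s(U, d) = -3 + d
o(W) = W*(-4 + W)
f(a, u) = -2 (f(a, u) = 2 - 4 = -2)
t(Y, E) = -2
A(N, m) = -22 + N (A(N, m) = (-3 + N) - 19 = -22 + N)
H = -480 (H = -(-12)*(-40) = -6*80 = -480)
H - A(S(2, -4), o(-6)) = -480 - (-22 + 13) = -480 - 1*(-9) = -480 + 9 = -471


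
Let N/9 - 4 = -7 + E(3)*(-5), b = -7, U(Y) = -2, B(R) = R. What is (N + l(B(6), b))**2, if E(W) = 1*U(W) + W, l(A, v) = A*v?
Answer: 12996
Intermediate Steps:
E(W) = -2 + W (E(W) = 1*(-2) + W = -2 + W)
N = -72 (N = 36 + 9*(-7 + (-2 + 3)*(-5)) = 36 + 9*(-7 + 1*(-5)) = 36 + 9*(-7 - 5) = 36 + 9*(-12) = 36 - 108 = -72)
(N + l(B(6), b))**2 = (-72 + 6*(-7))**2 = (-72 - 42)**2 = (-114)**2 = 12996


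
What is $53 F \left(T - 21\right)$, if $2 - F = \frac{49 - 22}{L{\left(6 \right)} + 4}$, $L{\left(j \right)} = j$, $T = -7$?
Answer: $\frac{5194}{5} \approx 1038.8$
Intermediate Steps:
$F = - \frac{7}{10}$ ($F = 2 - \frac{49 - 22}{6 + 4} = 2 - \frac{27}{10} = - \frac{7}{10} \approx -0.7$)
$53 F \left(T - 21\right) = 53 \left(- \frac{7}{10}\right) \left(-7 - 21\right) = - \frac{371 \left(-7 - 21\right)}{10} = \left(- \frac{371}{10}\right) \left(-28\right) = \frac{5194}{5}$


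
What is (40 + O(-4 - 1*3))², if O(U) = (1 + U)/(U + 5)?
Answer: 1849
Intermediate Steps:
O(U) = (1 + U)/(5 + U)
(40 + O(-4 - 1*3))² = (40 + (1 + (-4 - 1*3))/(5 + (-4 - 1*3)))² = (40 + (1 + (-4 - 3))/(5 + (-4 - 3)))² = (40 + (1 - 7)/(5 - 7))² = (40 - 6/(-2))² = (40 - ½*(-6))² = (40 + 3)² = 43² = 1849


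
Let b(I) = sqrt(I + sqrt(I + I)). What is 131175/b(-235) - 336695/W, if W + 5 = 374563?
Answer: -336695/374558 + 131175/sqrt(-235 + I*sqrt(470)) ≈ 391.72 - 8529.8*I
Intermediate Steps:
W = 374558 (W = -5 + 374563 = 374558)
b(I) = sqrt(I + sqrt(2)*sqrt(I)) (b(I) = sqrt(I + sqrt(2*I)) = sqrt(I + sqrt(2)*sqrt(I)))
131175/b(-235) - 336695/W = 131175/(sqrt(-235 + sqrt(2)*sqrt(-235))) - 336695/374558 = 131175/(sqrt(-235 + sqrt(2)*(I*sqrt(235)))) - 336695*1/374558 = 131175/(sqrt(-235 + I*sqrt(470))) - 336695/374558 = 131175/sqrt(-235 + I*sqrt(470)) - 336695/374558 = -336695/374558 + 131175/sqrt(-235 + I*sqrt(470))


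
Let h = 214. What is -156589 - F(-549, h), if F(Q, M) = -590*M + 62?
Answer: -30391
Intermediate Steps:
F(Q, M) = 62 - 590*M
-156589 - F(-549, h) = -156589 - (62 - 590*214) = -156589 - (62 - 126260) = -156589 - 1*(-126198) = -156589 + 126198 = -30391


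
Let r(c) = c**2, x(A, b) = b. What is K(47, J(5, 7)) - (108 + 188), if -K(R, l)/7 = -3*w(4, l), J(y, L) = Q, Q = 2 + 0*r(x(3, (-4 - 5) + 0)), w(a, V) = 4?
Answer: -212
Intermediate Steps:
Q = 2 (Q = 2 + 0*((-4 - 5) + 0)**2 = 2 + 0*(-9 + 0)**2 = 2 + 0*(-9)**2 = 2 + 0*81 = 2 + 0 = 2)
J(y, L) = 2
K(R, l) = 84 (K(R, l) = -(-21)*4 = -7*(-12) = 84)
K(47, J(5, 7)) - (108 + 188) = 84 - (108 + 188) = 84 - 1*296 = 84 - 296 = -212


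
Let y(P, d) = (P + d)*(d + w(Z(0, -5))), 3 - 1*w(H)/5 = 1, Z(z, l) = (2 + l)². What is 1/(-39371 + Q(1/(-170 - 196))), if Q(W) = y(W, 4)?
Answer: -183/7194652 ≈ -2.5436e-5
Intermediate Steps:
w(H) = 10 (w(H) = 15 - 5*1 = 15 - 5 = 10)
y(P, d) = (10 + d)*(P + d) (y(P, d) = (P + d)*(d + 10) = (P + d)*(10 + d) = (10 + d)*(P + d))
Q(W) = 56 + 14*W (Q(W) = 4² + 10*W + 10*4 + W*4 = 16 + 10*W + 40 + 4*W = 56 + 14*W)
1/(-39371 + Q(1/(-170 - 196))) = 1/(-39371 + (56 + 14/(-170 - 196))) = 1/(-39371 + (56 + 14/(-366))) = 1/(-39371 + (56 + 14*(-1/366))) = 1/(-39371 + (56 - 7/183)) = 1/(-39371 + 10241/183) = 1/(-7194652/183) = -183/7194652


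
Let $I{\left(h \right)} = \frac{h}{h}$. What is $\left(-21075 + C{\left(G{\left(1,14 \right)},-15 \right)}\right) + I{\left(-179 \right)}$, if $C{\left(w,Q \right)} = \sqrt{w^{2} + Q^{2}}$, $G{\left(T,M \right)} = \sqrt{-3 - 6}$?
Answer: $-21074 + 6 \sqrt{6} \approx -21059.0$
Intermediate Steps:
$G{\left(T,M \right)} = 3 i$ ($G{\left(T,M \right)} = \sqrt{-9} = 3 i$)
$I{\left(h \right)} = 1$
$C{\left(w,Q \right)} = \sqrt{Q^{2} + w^{2}}$
$\left(-21075 + C{\left(G{\left(1,14 \right)},-15 \right)}\right) + I{\left(-179 \right)} = \left(-21075 + \sqrt{\left(-15\right)^{2} + \left(3 i\right)^{2}}\right) + 1 = \left(-21075 + \sqrt{225 - 9}\right) + 1 = \left(-21075 + \sqrt{216}\right) + 1 = \left(-21075 + 6 \sqrt{6}\right) + 1 = -21074 + 6 \sqrt{6}$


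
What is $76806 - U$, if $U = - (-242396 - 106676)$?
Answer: $-272266$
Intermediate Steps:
$U = 349072$ ($U = \left(-1\right) \left(-349072\right) = 349072$)
$76806 - U = 76806 - 349072 = -272266$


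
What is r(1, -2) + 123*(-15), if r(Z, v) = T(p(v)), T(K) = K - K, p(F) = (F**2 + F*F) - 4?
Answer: -1845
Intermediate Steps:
p(F) = -4 + 2*F**2 (p(F) = (F**2 + F**2) - 4 = 2*F**2 - 4 = -4 + 2*F**2)
T(K) = 0
r(Z, v) = 0
r(1, -2) + 123*(-15) = 0 + 123*(-15) = 0 - 1845 = -1845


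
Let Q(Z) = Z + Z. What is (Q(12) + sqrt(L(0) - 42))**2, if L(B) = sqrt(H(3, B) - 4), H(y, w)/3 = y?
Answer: (24 + I*sqrt(42 - sqrt(5)))**2 ≈ 536.24 + 302.68*I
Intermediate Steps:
Q(Z) = 2*Z
H(y, w) = 3*y
L(B) = sqrt(5) (L(B) = sqrt(3*3 - 4) = sqrt(9 - 4) = sqrt(5))
(Q(12) + sqrt(L(0) - 42))**2 = (2*12 + sqrt(sqrt(5) - 42))**2 = (24 + sqrt(-42 + sqrt(5)))**2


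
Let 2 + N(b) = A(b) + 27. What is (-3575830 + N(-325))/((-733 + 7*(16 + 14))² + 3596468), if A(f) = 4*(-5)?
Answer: -3575825/3869997 ≈ -0.92399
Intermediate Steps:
A(f) = -20
N(b) = 5 (N(b) = -2 + (-20 + 27) = -2 + 7 = 5)
(-3575830 + N(-325))/((-733 + 7*(16 + 14))² + 3596468) = (-3575830 + 5)/((-733 + 7*(16 + 14))² + 3596468) = -3575825/((-733 + 7*30)² + 3596468) = -3575825/((-733 + 210)² + 3596468) = -3575825/((-523)² + 3596468) = -3575825/(273529 + 3596468) = -3575825/3869997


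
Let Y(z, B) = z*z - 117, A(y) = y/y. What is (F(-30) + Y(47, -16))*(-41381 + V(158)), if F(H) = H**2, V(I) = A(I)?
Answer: -123808960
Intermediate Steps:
A(y) = 1
V(I) = 1
Y(z, B) = -117 + z**2 (Y(z, B) = z**2 - 117 = -117 + z**2)
(F(-30) + Y(47, -16))*(-41381 + V(158)) = ((-30)**2 + (-117 + 47**2))*(-41381 + 1) = (900 + (-117 + 2209))*(-41380) = (900 + 2092)*(-41380) = 2992*(-41380) = -123808960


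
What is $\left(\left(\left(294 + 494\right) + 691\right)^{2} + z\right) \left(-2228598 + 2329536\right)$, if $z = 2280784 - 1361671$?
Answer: $313569347652$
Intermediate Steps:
$z = 919113$ ($z = 2280784 - 1361671 = 919113$)
$\left(\left(\left(294 + 494\right) + 691\right)^{2} + z\right) \left(-2228598 + 2329536\right) = \left(\left(\left(294 + 494\right) + 691\right)^{2} + 919113\right) \left(-2228598 + 2329536\right) = \left(\left(788 + 691\right)^{2} + 919113\right) 100938 = \left(1479^{2} + 919113\right) 100938 = \left(2187441 + 919113\right) 100938 = 3106554 \cdot 100938 = 313569347652$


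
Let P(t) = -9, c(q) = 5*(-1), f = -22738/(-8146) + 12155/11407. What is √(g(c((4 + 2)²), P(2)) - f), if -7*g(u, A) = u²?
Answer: I*√22468529283613/1739171 ≈ 2.7255*I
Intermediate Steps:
f = 958254/248453 (f = -22738*(-1/8146) + 12155*(1/11407) = 11369/4073 + 65/61 = 958254/248453 ≈ 3.8569)
c(q) = -5
g(u, A) = -u²/7
√(g(c((4 + 2)²), P(2)) - f) = √(-⅐*(-5)² - 1*958254/248453) = √(-⅐*25 - 958254/248453) = √(-25/7 - 958254/248453) = √(-12919103/1739171) = I*√22468529283613/1739171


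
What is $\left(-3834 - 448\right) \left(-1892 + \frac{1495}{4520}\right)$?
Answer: $\frac{3661257729}{452} \approx 8.1001 \cdot 10^{6}$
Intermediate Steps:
$\left(-3834 - 448\right) \left(-1892 + \frac{1495}{4520}\right) = - 4282 \left(-1892 + 1495 \cdot \frac{1}{4520}\right) = - 4282 \left(-1892 + \frac{299}{904}\right) = \left(-4282\right) \left(- \frac{1710069}{904}\right) = \frac{3661257729}{452}$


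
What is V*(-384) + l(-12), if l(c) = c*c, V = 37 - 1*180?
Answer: 55056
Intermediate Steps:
V = -143 (V = 37 - 180 = -143)
l(c) = c**2
V*(-384) + l(-12) = -143*(-384) + (-12)**2 = 54912 + 144 = 55056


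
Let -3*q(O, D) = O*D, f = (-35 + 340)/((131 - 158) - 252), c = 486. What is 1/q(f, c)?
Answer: 31/5490 ≈ 0.0056466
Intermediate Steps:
f = -305/279 (f = 305/(-27 - 252) = 305/(-279) = 305*(-1/279) = -305/279 ≈ -1.0932)
q(O, D) = -D*O/3 (q(O, D) = -O*D/3 = -D*O/3)
1/q(f, c) = 1/(-⅓*486*(-305/279)) = 1/(5490/31) = 31/5490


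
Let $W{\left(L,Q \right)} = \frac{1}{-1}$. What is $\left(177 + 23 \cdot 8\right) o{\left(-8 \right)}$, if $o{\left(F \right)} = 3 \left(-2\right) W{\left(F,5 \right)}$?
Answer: $2166$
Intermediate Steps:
$W{\left(L,Q \right)} = -1$
$o{\left(F \right)} = 6$ ($o{\left(F \right)} = 3 \left(-2\right) \left(-1\right) = \left(-6\right) \left(-1\right) = 6$)
$\left(177 + 23 \cdot 8\right) o{\left(-8 \right)} = \left(177 + 23 \cdot 8\right) 6 = \left(177 + 184\right) 6 = 361 \cdot 6 = 2166$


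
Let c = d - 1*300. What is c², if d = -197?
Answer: 247009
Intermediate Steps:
c = -497 (c = -197 - 1*300 = -197 - 300 = -497)
c² = (-497)² = 247009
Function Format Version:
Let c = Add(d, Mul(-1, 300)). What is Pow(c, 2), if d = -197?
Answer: 247009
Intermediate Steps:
c = -497 (c = Add(-197, Mul(-1, 300)) = Add(-197, -300) = -497)
Pow(c, 2) = Pow(-497, 2) = 247009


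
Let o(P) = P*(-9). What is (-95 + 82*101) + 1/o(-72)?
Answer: 5305177/648 ≈ 8187.0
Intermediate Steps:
o(P) = -9*P
(-95 + 82*101) + 1/o(-72) = (-95 + 82*101) + 1/(-9*(-72)) = (-95 + 8282) + 1/648 = 8187 + 1/648 = 5305177/648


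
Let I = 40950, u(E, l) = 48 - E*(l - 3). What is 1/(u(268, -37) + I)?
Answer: 1/51718 ≈ 1.9336e-5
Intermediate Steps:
u(E, l) = 48 - E*(-3 + l)
1/(u(268, -37) + I) = 1/((48 + 3*268 - 1*268*(-37)) + 40950) = 1/((48 + 804 + 9916) + 40950) = 1/(10768 + 40950) = 1/51718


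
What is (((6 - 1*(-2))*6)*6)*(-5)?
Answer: -1440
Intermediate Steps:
(((6 - 1*(-2))*6)*6)*(-5) = (((6 + 2)*6)*6)*(-5) = ((8*6)*6)*(-5) = (48*6)*(-5) = 288*(-5) = -1440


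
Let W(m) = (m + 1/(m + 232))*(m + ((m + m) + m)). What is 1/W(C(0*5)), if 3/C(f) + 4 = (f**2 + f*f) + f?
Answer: 3700/8277 ≈ 0.44702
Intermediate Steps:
C(f) = 3/(-4 + f + 2*f**2) (C(f) = 3/(-4 + ((f**2 + f*f) + f)) = 3/(-4 + ((f**2 + f**2) + f)) = 3/(-4 + (2*f**2 + f)) = 3/(-4 + (f + 2*f**2)) = 3/(-4 + f + 2*f**2))
W(m) = 4*m*(m + 1/(232 + m)) (W(m) = (m + 1/(232 + m))*(m + (2*m + m)) = (m + 1/(232 + m))*(m + 3*m) = (m + 1/(232 + m))*(4*m) = 4*m*(m + 1/(232 + m)))
1/W(C(0*5)) = 1/(4*(3/(-4 + 0*5 + 2*(0*5)**2))*(1 + (3/(-4 + 0*5 + 2*(0*5)**2))**2 + 232*(3/(-4 + 0*5 + 2*(0*5)**2)))/(232 + 3/(-4 + 0*5 + 2*(0*5)**2))) = 1/(4*(3/(-4 + 0 + 2*0**2))*(1 + (3/(-4 + 0 + 2*0**2))**2 + 232*(3/(-4 + 0 + 2*0**2)))/(232 + 3/(-4 + 0 + 2*0**2))) = 1/(4*(3/(-4 + 0 + 2*0))*(1 + (3/(-4 + 0 + 2*0))**2 + 232*(3/(-4 + 0 + 2*0)))/(232 + 3/(-4 + 0 + 2*0))) = 1/(4*(3/(-4 + 0 + 0))*(1 + (3/(-4 + 0 + 0))**2 + 232*(3/(-4 + 0 + 0)))/(232 + 3/(-4 + 0 + 0))) = 1/(4*(3/(-4))*(1 + (3/(-4))**2 + 232*(3/(-4)))/(232 + 3/(-4))) = 1/(4*(3*(-1/4))*(1 + (3*(-1/4))**2 + 232*(3*(-1/4)))/(232 + 3*(-1/4))) = 1/(4*(-3/4)*(1 + (-3/4)**2 + 232*(-3/4))/(232 - 3/4)) = 1/(4*(-3/4)*(1 + 9/16 - 174)/(925/4)) = 1/(4*(-3/4)*(4/925)*(-2759/16)) = 1/(8277/3700) = 3700/8277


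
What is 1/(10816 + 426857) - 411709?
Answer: -180193913156/437673 ≈ -4.1171e+5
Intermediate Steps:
1/(10816 + 426857) - 411709 = 1/437673 - 411709 = -180193913156/437673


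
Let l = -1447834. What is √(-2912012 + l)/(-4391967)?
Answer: -I*√4359846/4391967 ≈ -0.00047542*I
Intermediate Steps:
√(-2912012 + l)/(-4391967) = √(-2912012 - 1447834)/(-4391967) = √(-4359846)*(-1/4391967) = (I*√4359846)*(-1/4391967) = -I*√4359846/4391967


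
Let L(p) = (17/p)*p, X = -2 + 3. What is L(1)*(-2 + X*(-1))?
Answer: -51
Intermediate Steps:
X = 1
L(p) = 17
L(1)*(-2 + X*(-1)) = 17*(-2 + 1*(-1)) = 17*(-2 - 1) = 17*(-3) = -51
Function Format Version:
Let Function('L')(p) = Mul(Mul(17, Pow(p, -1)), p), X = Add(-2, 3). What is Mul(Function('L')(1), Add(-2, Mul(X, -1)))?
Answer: -51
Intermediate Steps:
X = 1
Function('L')(p) = 17
Mul(Function('L')(1), Add(-2, Mul(X, -1))) = Mul(17, Add(-2, Mul(1, -1))) = Mul(17, Add(-2, -1)) = Mul(17, -3) = -51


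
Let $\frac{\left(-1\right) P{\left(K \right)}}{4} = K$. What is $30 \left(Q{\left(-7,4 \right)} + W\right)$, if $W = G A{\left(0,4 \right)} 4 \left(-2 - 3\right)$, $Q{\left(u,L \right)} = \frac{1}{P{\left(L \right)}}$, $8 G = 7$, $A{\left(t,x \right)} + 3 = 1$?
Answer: $\frac{8385}{8} \approx 1048.1$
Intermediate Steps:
$P{\left(K \right)} = - 4 K$
$A{\left(t,x \right)} = -2$ ($A{\left(t,x \right)} = -3 + 1 = -2$)
$G = \frac{7}{8}$ ($G = \frac{1}{8} \cdot 7 = \frac{7}{8} \approx 0.875$)
$Q{\left(u,L \right)} = - \frac{1}{4 L}$ ($Q{\left(u,L \right)} = \frac{1}{\left(-4\right) L} = - \frac{1}{4 L}$)
$W = 35$ ($W = \frac{7 \left(- 2 \cdot 4 \left(-2 - 3\right)\right)}{8} = \frac{7 \left(- 2 \cdot 4 \left(-5\right)\right)}{8} = \frac{7 \left(\left(-2\right) \left(-20\right)\right)}{8} = \frac{7}{8} \cdot 40 = 35$)
$30 \left(Q{\left(-7,4 \right)} + W\right) = 30 \left(- \frac{1}{4 \cdot 4} + 35\right) = 30 \left(\left(- \frac{1}{4}\right) \frac{1}{4} + 35\right) = 30 \left(- \frac{1}{16} + 35\right) = 30 \cdot \frac{559}{16} = \frac{8385}{8}$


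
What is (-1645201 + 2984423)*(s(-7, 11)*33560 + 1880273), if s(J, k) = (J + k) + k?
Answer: 3192267322406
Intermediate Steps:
s(J, k) = J + 2*k
(-1645201 + 2984423)*(s(-7, 11)*33560 + 1880273) = (-1645201 + 2984423)*((-7 + 2*11)*33560 + 1880273) = 1339222*((-7 + 22)*33560 + 1880273) = 1339222*(15*33560 + 1880273) = 1339222*(503400 + 1880273) = 1339222*2383673 = 3192267322406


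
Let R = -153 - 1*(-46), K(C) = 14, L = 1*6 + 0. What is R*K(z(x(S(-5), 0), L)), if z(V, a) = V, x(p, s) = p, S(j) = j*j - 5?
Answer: -1498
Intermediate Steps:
S(j) = -5 + j**2 (S(j) = j**2 - 5 = -5 + j**2)
L = 6 (L = 6 + 0 = 6)
R = -107 (R = -153 + 46 = -107)
R*K(z(x(S(-5), 0), L)) = -107*14 = -1498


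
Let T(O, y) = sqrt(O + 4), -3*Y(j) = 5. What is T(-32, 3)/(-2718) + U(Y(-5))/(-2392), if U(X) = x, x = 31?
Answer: -31/2392 - I*sqrt(7)/1359 ≈ -0.01296 - 0.0019468*I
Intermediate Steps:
Y(j) = -5/3 (Y(j) = -1/3*5 = -5/3)
T(O, y) = sqrt(4 + O)
U(X) = 31
T(-32, 3)/(-2718) + U(Y(-5))/(-2392) = sqrt(4 - 32)/(-2718) + 31/(-2392) = sqrt(-28)*(-1/2718) + 31*(-1/2392) = (2*I*sqrt(7))*(-1/2718) - 31/2392 = -I*sqrt(7)/1359 - 31/2392 = -31/2392 - I*sqrt(7)/1359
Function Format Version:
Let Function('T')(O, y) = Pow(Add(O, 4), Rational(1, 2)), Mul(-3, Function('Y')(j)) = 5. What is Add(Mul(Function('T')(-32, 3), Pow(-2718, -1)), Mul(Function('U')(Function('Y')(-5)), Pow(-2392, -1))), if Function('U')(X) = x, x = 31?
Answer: Add(Rational(-31, 2392), Mul(Rational(-1, 1359), I, Pow(7, Rational(1, 2)))) ≈ Add(-0.012960, Mul(-0.0019468, I))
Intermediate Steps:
Function('Y')(j) = Rational(-5, 3) (Function('Y')(j) = Mul(Rational(-1, 3), 5) = Rational(-5, 3))
Function('T')(O, y) = Pow(Add(4, O), Rational(1, 2))
Function('U')(X) = 31
Add(Mul(Function('T')(-32, 3), Pow(-2718, -1)), Mul(Function('U')(Function('Y')(-5)), Pow(-2392, -1))) = Add(Mul(Pow(Add(4, -32), Rational(1, 2)), Pow(-2718, -1)), Mul(31, Pow(-2392, -1))) = Add(Mul(Pow(-28, Rational(1, 2)), Rational(-1, 2718)), Mul(31, Rational(-1, 2392))) = Add(Mul(Mul(2, I, Pow(7, Rational(1, 2))), Rational(-1, 2718)), Rational(-31, 2392)) = Add(Mul(Rational(-1, 1359), I, Pow(7, Rational(1, 2))), Rational(-31, 2392)) = Add(Rational(-31, 2392), Mul(Rational(-1, 1359), I, Pow(7, Rational(1, 2))))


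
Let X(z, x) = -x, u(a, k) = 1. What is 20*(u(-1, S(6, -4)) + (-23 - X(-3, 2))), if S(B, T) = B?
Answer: -400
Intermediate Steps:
20*(u(-1, S(6, -4)) + (-23 - X(-3, 2))) = 20*(1 + (-23 - (-1)*2)) = 20*(1 + (-23 - 1*(-2))) = 20*(1 + (-23 + 2)) = 20*(1 - 21) = 20*(-20) = -400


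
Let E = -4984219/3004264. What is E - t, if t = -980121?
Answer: 2944537251725/3004264 ≈ 9.8012e+5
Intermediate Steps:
E = -4984219/3004264 (E = -4984219*1/3004264 = -4984219/3004264 ≈ -1.6590)
E - t = -4984219/3004264 - 1*(-980121) = -4984219/3004264 + 980121 = 2944537251725/3004264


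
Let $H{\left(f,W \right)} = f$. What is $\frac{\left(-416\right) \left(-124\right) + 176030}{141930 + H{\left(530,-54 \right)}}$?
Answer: $\frac{113807}{71230} \approx 1.5977$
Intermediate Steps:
$\frac{\left(-416\right) \left(-124\right) + 176030}{141930 + H{\left(530,-54 \right)}} = \frac{\left(-416\right) \left(-124\right) + 176030}{141930 + 530} = \frac{51584 + 176030}{142460} = 227614 \cdot \frac{1}{142460} = \frac{113807}{71230}$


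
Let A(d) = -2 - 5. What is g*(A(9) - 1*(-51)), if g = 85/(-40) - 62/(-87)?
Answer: -10813/174 ≈ -62.144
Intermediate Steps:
A(d) = -7
g = -983/696 (g = 85*(-1/40) - 62*(-1/87) = -17/8 + 62/87 = -983/696 ≈ -1.4124)
g*(A(9) - 1*(-51)) = -983*(-7 - 1*(-51))/696 = -983*(-7 + 51)/696 = -983/696*44 = -10813/174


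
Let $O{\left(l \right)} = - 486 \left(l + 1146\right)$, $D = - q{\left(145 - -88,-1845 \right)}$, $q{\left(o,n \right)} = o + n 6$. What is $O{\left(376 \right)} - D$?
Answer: $-750529$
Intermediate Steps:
$q{\left(o,n \right)} = o + 6 n$
$D = 10837$ ($D = - (\left(145 - -88\right) + 6 \left(-1845\right)) = - (\left(145 + 88\right) - 11070) = - (233 - 11070) = \left(-1\right) \left(-10837\right) = 10837$)
$O{\left(l \right)} = -556956 - 486 l$ ($O{\left(l \right)} = - 486 \left(1146 + l\right) = -556956 - 486 l$)
$O{\left(376 \right)} - D = \left(-556956 - 182736\right) - 10837 = -739692 - 10837 = -750529$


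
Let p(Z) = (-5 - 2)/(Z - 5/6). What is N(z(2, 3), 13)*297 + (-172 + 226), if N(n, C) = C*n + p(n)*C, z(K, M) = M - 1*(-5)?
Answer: 1168344/43 ≈ 27171.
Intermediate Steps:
p(Z) = -7/(-⅚ + Z) (p(Z) = -7/(Z - 5*⅙) = -7/(Z - ⅚) = -7/(-⅚ + Z))
z(K, M) = 5 + M (z(K, M) = M + 5 = 5 + M)
N(n, C) = C*n - 42*C/(-5 + 6*n) (N(n, C) = C*n + (-42/(-5 + 6*n))*C = C*n - 42*C/(-5 + 6*n))
N(z(2, 3), 13)*297 + (-172 + 226) = (13*(-42 + (5 + 3)*(-5 + 6*(5 + 3)))/(-5 + 6*(5 + 3)))*297 + (-172 + 226) = (13*(-42 + 8*(-5 + 6*8))/(-5 + 6*8))*297 + 54 = (13*(-42 + 8*(-5 + 48))/(-5 + 48))*297 + 54 = (13*(-42 + 8*43)/43)*297 + 54 = (13*(1/43)*(-42 + 344))*297 + 54 = (13*(1/43)*302)*297 + 54 = (3926/43)*297 + 54 = 1166022/43 + 54 = 1168344/43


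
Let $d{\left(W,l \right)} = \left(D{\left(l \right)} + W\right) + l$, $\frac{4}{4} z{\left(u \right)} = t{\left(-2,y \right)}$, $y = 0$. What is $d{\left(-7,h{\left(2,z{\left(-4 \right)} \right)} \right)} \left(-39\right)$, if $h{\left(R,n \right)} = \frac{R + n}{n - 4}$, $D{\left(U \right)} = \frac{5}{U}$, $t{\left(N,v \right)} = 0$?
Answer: $\frac{1365}{2} \approx 682.5$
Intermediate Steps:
$z{\left(u \right)} = 0$
$h{\left(R,n \right)} = \frac{R + n}{-4 + n}$
$d{\left(W,l \right)} = W + l + \frac{5}{l}$ ($d{\left(W,l \right)} = \left(\frac{5}{l} + W\right) + l = \left(W + \frac{5}{l}\right) + l = W + l + \frac{5}{l}$)
$d{\left(-7,h{\left(2,z{\left(-4 \right)} \right)} \right)} \left(-39\right) = \left(-7 + \frac{2 + 0}{-4 + 0} + \frac{5}{\frac{1}{-4 + 0} \left(2 + 0\right)}\right) \left(-39\right) = \left(-7 + \frac{1}{-4} \cdot 2 + \frac{5}{\frac{1}{-4} \cdot 2}\right) \left(-39\right) = \left(-7 - \frac{1}{2} + \frac{5}{\left(- \frac{1}{4}\right) 2}\right) \left(-39\right) = \left(-7 - \frac{1}{2} + \frac{5}{- \frac{1}{2}}\right) \left(-39\right) = \left(-7 - \frac{1}{2} + 5 \left(-2\right)\right) \left(-39\right) = \left(-7 - \frac{1}{2} - 10\right) \left(-39\right) = \left(- \frac{35}{2}\right) \left(-39\right) = \frac{1365}{2}$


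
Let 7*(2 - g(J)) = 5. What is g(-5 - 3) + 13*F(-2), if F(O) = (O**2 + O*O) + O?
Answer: 555/7 ≈ 79.286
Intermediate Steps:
g(J) = 9/7 (g(J) = 2 - 1/7*5 = 2 - 5/7 = 9/7)
F(O) = O + 2*O**2 (F(O) = (O**2 + O**2) + O = 2*O**2 + O = O + 2*O**2)
g(-5 - 3) + 13*F(-2) = 9/7 + 13*(-2*(1 + 2*(-2))) = 9/7 + 13*(-2*(1 - 4)) = 9/7 + 13*(-2*(-3)) = 9/7 + 13*6 = 9/7 + 78 = 555/7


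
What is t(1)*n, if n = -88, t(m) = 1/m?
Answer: -88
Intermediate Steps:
t(1)*n = -88/1 = 1*(-88) = -88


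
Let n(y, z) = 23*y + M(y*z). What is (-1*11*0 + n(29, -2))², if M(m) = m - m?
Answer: 444889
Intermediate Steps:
M(m) = 0
n(y, z) = 23*y (n(y, z) = 23*y + 0 = 23*y)
(-1*11*0 + n(29, -2))² = (-1*11*0 + 23*29)² = (-11*0 + 667)² = (0 + 667)² = 667² = 444889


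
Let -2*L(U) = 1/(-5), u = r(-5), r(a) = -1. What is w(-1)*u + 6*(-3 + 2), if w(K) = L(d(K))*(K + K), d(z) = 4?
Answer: -29/5 ≈ -5.8000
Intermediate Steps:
u = -1
L(U) = ⅒ (L(U) = -1/(2*(-5)) = -(-1)/(2*5) = -½*(-⅕) = ⅒)
w(K) = K/5 (w(K) = (K + K)/10 = (2*K)/10 = K/5)
w(-1)*u + 6*(-3 + 2) = ((⅕)*(-1))*(-1) + 6*(-3 + 2) = -⅕*(-1) + 6*(-1) = ⅕ - 6 = -29/5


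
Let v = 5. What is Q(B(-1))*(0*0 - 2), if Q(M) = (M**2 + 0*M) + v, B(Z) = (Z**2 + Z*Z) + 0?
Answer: -18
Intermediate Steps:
B(Z) = 2*Z**2 (B(Z) = (Z**2 + Z**2) + 0 = 2*Z**2 + 0 = 2*Z**2)
Q(M) = 5 + M**2 (Q(M) = (M**2 + 0*M) + 5 = (M**2 + 0) + 5 = M**2 + 5 = 5 + M**2)
Q(B(-1))*(0*0 - 2) = (5 + (2*(-1)**2)**2)*(0*0 - 2) = (5 + (2*1)**2)*(0 - 2) = (5 + 2**2)*(-2) = (5 + 4)*(-2) = 9*(-2) = -18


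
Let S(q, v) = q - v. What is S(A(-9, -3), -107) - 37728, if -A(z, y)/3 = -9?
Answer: -37594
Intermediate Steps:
A(z, y) = 27 (A(z, y) = -3*(-9) = 27)
S(A(-9, -3), -107) - 37728 = (27 - 1*(-107)) - 37728 = (27 + 107) - 37728 = 134 - 37728 = -37594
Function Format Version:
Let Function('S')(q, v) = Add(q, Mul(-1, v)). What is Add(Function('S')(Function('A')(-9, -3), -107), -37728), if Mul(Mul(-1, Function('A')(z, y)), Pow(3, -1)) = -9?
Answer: -37594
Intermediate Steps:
Function('A')(z, y) = 27 (Function('A')(z, y) = Mul(-3, -9) = 27)
Add(Function('S')(Function('A')(-9, -3), -107), -37728) = Add(Add(27, Mul(-1, -107)), -37728) = Add(Add(27, 107), -37728) = Add(134, -37728) = -37594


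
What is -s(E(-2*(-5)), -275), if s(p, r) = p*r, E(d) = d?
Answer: 2750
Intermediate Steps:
-s(E(-2*(-5)), -275) = -(-2*(-5))*(-275) = -10*(-275) = -1*(-2750) = 2750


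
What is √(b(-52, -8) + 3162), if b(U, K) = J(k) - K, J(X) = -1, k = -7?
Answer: √3169 ≈ 56.294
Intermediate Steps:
b(U, K) = -1 - K
√(b(-52, -8) + 3162) = √((-1 - 1*(-8)) + 3162) = √((-1 + 8) + 3162) = √(7 + 3162) = √3169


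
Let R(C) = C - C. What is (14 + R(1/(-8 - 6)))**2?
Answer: 196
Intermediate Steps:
R(C) = 0
(14 + R(1/(-8 - 6)))**2 = (14 + 0)**2 = 14**2 = 196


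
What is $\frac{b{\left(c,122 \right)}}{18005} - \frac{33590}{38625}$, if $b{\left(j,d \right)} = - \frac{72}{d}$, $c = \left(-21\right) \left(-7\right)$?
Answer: $- \frac{1475738218}{1696881225} \approx -0.86968$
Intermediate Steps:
$c = 147$
$\frac{b{\left(c,122 \right)}}{18005} - \frac{33590}{38625} = \frac{\left(-72\right) \frac{1}{122}}{18005} - \frac{33590}{38625} = \left(-72\right) \frac{1}{122} \cdot \frac{1}{18005} - \frac{6718}{7725} = \left(- \frac{36}{61}\right) \frac{1}{18005} - \frac{6718}{7725} = - \frac{36}{1098305} - \frac{6718}{7725} = - \frac{1475738218}{1696881225}$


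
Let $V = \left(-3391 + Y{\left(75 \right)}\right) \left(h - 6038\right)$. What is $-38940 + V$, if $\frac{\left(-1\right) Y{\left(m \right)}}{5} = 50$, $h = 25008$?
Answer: $-69108710$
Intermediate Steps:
$Y{\left(m \right)} = -250$ ($Y{\left(m \right)} = \left(-5\right) 50 = -250$)
$V = -69069770$ ($V = \left(-3391 - 250\right) \left(25008 - 6038\right) = \left(-3641\right) 18970 = -69069770$)
$-38940 + V = -38940 - 69069770 = -69108710$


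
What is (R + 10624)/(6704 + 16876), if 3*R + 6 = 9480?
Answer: 2297/3930 ≈ 0.58448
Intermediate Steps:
R = 3158 (R = -2 + (⅓)*9480 = -2 + 3160 = 3158)
(R + 10624)/(6704 + 16876) = (3158 + 10624)/(6704 + 16876) = 13782/23580 = 13782*(1/23580) = 2297/3930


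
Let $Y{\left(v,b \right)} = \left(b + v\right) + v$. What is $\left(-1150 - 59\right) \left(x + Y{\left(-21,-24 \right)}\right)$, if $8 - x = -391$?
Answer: $-402597$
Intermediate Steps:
$x = 399$ ($x = 8 - -391 = 8 + 391 = 399$)
$Y{\left(v,b \right)} = b + 2 v$
$\left(-1150 - 59\right) \left(x + Y{\left(-21,-24 \right)}\right) = \left(-1150 - 59\right) \left(399 + \left(-24 + 2 \left(-21\right)\right)\right) = \left(-1150 + \left(-606 + 547\right)\right) \left(399 - 66\right) = \left(-1150 - 59\right) \left(399 - 66\right) = \left(-1209\right) 333 = -402597$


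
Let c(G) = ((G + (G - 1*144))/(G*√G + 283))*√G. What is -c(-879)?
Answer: -734781591/339615764 + 269133*I*√879/339615764 ≈ -2.1636 + 0.023495*I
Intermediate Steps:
c(G) = √G*(-144 + 2*G)/(283 + G^(3/2)) (c(G) = ((G + (G - 144))/(G^(3/2) + 283))*√G = ((G + (-144 + G))/(283 + G^(3/2)))*√G = ((-144 + 2*G)/(283 + G^(3/2)))*√G = √G*(-144 + 2*G)/(283 + G^(3/2)))
-c(-879) = -2*√(-879)*(-72 - 879)/(283 + (-879)^(3/2)) = -2*I*√879*(-951)/(283 - 879*I*√879) = -(-1902)*I*√879/(283 - 879*I*√879) = 1902*I*√879/(283 - 879*I*√879)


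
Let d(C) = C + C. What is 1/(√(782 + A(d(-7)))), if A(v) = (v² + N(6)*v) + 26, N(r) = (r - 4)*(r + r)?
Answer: √167/334 ≈ 0.038691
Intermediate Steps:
d(C) = 2*C
N(r) = 2*r*(-4 + r) (N(r) = (-4 + r)*(2*r) = 2*r*(-4 + r))
A(v) = 26 + v² + 24*v (A(v) = (v² + (2*6*(-4 + 6))*v) + 26 = (v² + (2*6*2)*v) + 26 = (v² + 24*v) + 26 = 26 + v² + 24*v)
1/(√(782 + A(d(-7)))) = 1/(√(782 + (26 + (2*(-7))² + 24*(2*(-7))))) = 1/(√(782 + (26 + (-14)² + 24*(-14)))) = 1/(√(782 + (26 + 196 - 336))) = 1/(√(782 - 114)) = 1/(√668) = 1/(2*√167) = √167/334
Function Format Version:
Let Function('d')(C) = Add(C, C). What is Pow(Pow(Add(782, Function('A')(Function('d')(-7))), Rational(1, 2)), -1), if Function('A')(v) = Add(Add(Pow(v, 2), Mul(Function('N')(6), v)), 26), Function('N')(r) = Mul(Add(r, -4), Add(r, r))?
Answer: Mul(Rational(1, 334), Pow(167, Rational(1, 2))) ≈ 0.038691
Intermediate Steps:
Function('d')(C) = Mul(2, C)
Function('N')(r) = Mul(2, r, Add(-4, r)) (Function('N')(r) = Mul(Add(-4, r), Mul(2, r)) = Mul(2, r, Add(-4, r)))
Function('A')(v) = Add(26, Pow(v, 2), Mul(24, v)) (Function('A')(v) = Add(Add(Pow(v, 2), Mul(Mul(2, 6, Add(-4, 6)), v)), 26) = Add(Add(Pow(v, 2), Mul(Mul(2, 6, 2), v)), 26) = Add(Add(Pow(v, 2), Mul(24, v)), 26) = Add(26, Pow(v, 2), Mul(24, v)))
Pow(Pow(Add(782, Function('A')(Function('d')(-7))), Rational(1, 2)), -1) = Pow(Pow(Add(782, Add(26, Pow(Mul(2, -7), 2), Mul(24, Mul(2, -7)))), Rational(1, 2)), -1) = Pow(Pow(Add(782, Add(26, Pow(-14, 2), Mul(24, -14))), Rational(1, 2)), -1) = Pow(Pow(Add(782, Add(26, 196, -336)), Rational(1, 2)), -1) = Pow(Pow(Add(782, -114), Rational(1, 2)), -1) = Pow(Pow(668, Rational(1, 2)), -1) = Pow(Mul(2, Pow(167, Rational(1, 2))), -1) = Mul(Rational(1, 334), Pow(167, Rational(1, 2)))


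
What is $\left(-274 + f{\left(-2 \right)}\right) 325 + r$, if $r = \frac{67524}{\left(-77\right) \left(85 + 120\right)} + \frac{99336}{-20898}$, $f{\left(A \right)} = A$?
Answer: $- \frac{4932126726052}{54979155} \approx -89709.0$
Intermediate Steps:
$r = - \frac{496522552}{54979155}$ ($r = \frac{67524}{\left(-77\right) 205} + 99336 \left(- \frac{1}{20898}\right) = \frac{67524}{-15785} - \frac{16556}{3483} = 67524 \left(- \frac{1}{15785}\right) - \frac{16556}{3483} = - \frac{67524}{15785} - \frac{16556}{3483} = - \frac{496522552}{54979155} \approx -9.0311$)
$\left(-274 + f{\left(-2 \right)}\right) 325 + r = \left(-274 - 2\right) 325 - \frac{496522552}{54979155} = \left(-276\right) 325 - \frac{496522552}{54979155} = -89700 - \frac{496522552}{54979155} = - \frac{4932126726052}{54979155}$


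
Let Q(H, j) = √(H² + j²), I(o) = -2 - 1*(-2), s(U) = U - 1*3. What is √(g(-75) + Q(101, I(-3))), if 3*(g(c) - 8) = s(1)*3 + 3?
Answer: 6*√3 ≈ 10.392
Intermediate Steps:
s(U) = -3 + U (s(U) = U - 3 = -3 + U)
I(o) = 0 (I(o) = -2 + 2 = 0)
g(c) = 7 (g(c) = 8 + ((-3 + 1)*3 + 3)/3 = 8 + (-2*3 + 3)/3 = 8 + (-6 + 3)/3 = 8 + (⅓)*(-3) = 8 - 1 = 7)
√(g(-75) + Q(101, I(-3))) = √(7 + √(101² + 0²)) = √(7 + √(10201 + 0)) = √(7 + √10201) = √(7 + 101) = √108 = 6*√3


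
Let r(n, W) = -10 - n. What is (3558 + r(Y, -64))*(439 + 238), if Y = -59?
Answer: 2441939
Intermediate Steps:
(3558 + r(Y, -64))*(439 + 238) = (3558 + (-10 - 1*(-59)))*(439 + 238) = (3558 + (-10 + 59))*677 = (3558 + 49)*677 = 3607*677 = 2441939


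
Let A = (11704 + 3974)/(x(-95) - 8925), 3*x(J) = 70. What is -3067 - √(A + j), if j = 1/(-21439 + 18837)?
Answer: -3067 - I*√173587224139570/9926630 ≈ -3067.0 - 1.3273*I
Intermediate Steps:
x(J) = 70/3 (x(J) = (⅓)*70 = 70/3)
j = -1/2602 (j = 1/(-2602) = -1/2602 ≈ -0.00038432)
A = -47034/26705 (A = (11704 + 3974)/(70/3 - 8925) = 15678/(-26705/3) = 15678*(-3/26705) = -47034/26705 ≈ -1.7612)
-3067 - √(A + j) = -3067 - √(-47034/26705 - 1/2602) = -3067 - √(-122409173/69486410) = -3067 - I*√173587224139570/9926630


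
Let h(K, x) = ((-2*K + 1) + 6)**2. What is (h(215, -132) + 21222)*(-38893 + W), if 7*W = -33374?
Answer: -8738735625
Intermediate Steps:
h(K, x) = (7 - 2*K)**2 (h(K, x) = ((1 - 2*K) + 6)**2 = (7 - 2*K)**2)
W = -33374/7 (W = (1/7)*(-33374) = -33374/7 ≈ -4767.7)
(h(215, -132) + 21222)*(-38893 + W) = ((-7 + 2*215)**2 + 21222)*(-38893 - 33374/7) = ((-7 + 430)**2 + 21222)*(-305625/7) = (423**2 + 21222)*(-305625/7) = (178929 + 21222)*(-305625/7) = 200151*(-305625/7) = -8738735625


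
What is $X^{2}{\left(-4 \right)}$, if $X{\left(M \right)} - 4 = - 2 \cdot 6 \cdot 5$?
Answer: $3136$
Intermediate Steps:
$X{\left(M \right)} = -56$ ($X{\left(M \right)} = 4 - 2 \cdot 6 \cdot 5 = 4 - 60 = -56$)
$X^{2}{\left(-4 \right)} = \left(-56\right)^{2} = 3136$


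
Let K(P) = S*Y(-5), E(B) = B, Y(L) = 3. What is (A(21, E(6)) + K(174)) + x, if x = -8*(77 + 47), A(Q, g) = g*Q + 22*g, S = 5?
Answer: -719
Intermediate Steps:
A(Q, g) = 22*g + Q*g (A(Q, g) = Q*g + 22*g = 22*g + Q*g)
x = -992 (x = -8*124 = -992)
K(P) = 15 (K(P) = 5*3 = 15)
(A(21, E(6)) + K(174)) + x = (6*(22 + 21) + 15) - 992 = (6*43 + 15) - 992 = (258 + 15) - 992 = 273 - 992 = -719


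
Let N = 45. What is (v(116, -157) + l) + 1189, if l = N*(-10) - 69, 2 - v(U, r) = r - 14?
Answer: 843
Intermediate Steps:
v(U, r) = 16 - r (v(U, r) = 2 - (r - 14) = 2 - (-14 + r) = 2 + (14 - r) = 16 - r)
l = -519 (l = 45*(-10) - 69 = -450 - 69 = -519)
(v(116, -157) + l) + 1189 = ((16 - 1*(-157)) - 519) + 1189 = ((16 + 157) - 519) + 1189 = (173 - 519) + 1189 = -346 + 1189 = 843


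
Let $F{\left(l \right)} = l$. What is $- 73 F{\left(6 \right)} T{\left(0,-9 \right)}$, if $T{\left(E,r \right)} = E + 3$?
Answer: $-1314$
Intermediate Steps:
$T{\left(E,r \right)} = 3 + E$
$- 73 F{\left(6 \right)} T{\left(0,-9 \right)} = \left(-73\right) 6 \left(3 + 0\right) = \left(-438\right) 3 = -1314$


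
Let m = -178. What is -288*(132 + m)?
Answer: 13248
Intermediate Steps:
-288*(132 + m) = -288*(132 - 178) = -288*(-46) = 13248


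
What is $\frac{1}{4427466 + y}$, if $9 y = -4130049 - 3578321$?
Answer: $\frac{9}{32138824} \approx 2.8004 \cdot 10^{-7}$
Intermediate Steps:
$y = - \frac{7708370}{9}$ ($y = \frac{-4130049 - 3578321}{9} = \frac{1}{9} \left(-7708370\right) = - \frac{7708370}{9} \approx -8.5649 \cdot 10^{5}$)
$\frac{1}{4427466 + y} = \frac{1}{4427466 - \frac{7708370}{9}} = \frac{1}{\frac{32138824}{9}} = \frac{9}{32138824}$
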